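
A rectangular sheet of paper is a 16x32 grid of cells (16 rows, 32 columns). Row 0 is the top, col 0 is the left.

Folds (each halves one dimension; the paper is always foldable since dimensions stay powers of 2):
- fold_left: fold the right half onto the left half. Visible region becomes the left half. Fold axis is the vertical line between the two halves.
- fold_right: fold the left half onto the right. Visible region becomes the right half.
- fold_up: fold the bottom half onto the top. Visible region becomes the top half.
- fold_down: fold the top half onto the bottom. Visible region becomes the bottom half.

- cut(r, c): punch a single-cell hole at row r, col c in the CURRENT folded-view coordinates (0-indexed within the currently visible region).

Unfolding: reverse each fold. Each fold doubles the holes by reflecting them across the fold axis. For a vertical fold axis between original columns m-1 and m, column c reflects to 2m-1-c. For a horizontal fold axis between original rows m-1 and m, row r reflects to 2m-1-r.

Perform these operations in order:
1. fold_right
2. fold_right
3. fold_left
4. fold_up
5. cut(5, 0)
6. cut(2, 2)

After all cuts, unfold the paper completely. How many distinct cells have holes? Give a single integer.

Op 1 fold_right: fold axis v@16; visible region now rows[0,16) x cols[16,32) = 16x16
Op 2 fold_right: fold axis v@24; visible region now rows[0,16) x cols[24,32) = 16x8
Op 3 fold_left: fold axis v@28; visible region now rows[0,16) x cols[24,28) = 16x4
Op 4 fold_up: fold axis h@8; visible region now rows[0,8) x cols[24,28) = 8x4
Op 5 cut(5, 0): punch at orig (5,24); cuts so far [(5, 24)]; region rows[0,8) x cols[24,28) = 8x4
Op 6 cut(2, 2): punch at orig (2,26); cuts so far [(2, 26), (5, 24)]; region rows[0,8) x cols[24,28) = 8x4
Unfold 1 (reflect across h@8): 4 holes -> [(2, 26), (5, 24), (10, 24), (13, 26)]
Unfold 2 (reflect across v@28): 8 holes -> [(2, 26), (2, 29), (5, 24), (5, 31), (10, 24), (10, 31), (13, 26), (13, 29)]
Unfold 3 (reflect across v@24): 16 holes -> [(2, 18), (2, 21), (2, 26), (2, 29), (5, 16), (5, 23), (5, 24), (5, 31), (10, 16), (10, 23), (10, 24), (10, 31), (13, 18), (13, 21), (13, 26), (13, 29)]
Unfold 4 (reflect across v@16): 32 holes -> [(2, 2), (2, 5), (2, 10), (2, 13), (2, 18), (2, 21), (2, 26), (2, 29), (5, 0), (5, 7), (5, 8), (5, 15), (5, 16), (5, 23), (5, 24), (5, 31), (10, 0), (10, 7), (10, 8), (10, 15), (10, 16), (10, 23), (10, 24), (10, 31), (13, 2), (13, 5), (13, 10), (13, 13), (13, 18), (13, 21), (13, 26), (13, 29)]

Answer: 32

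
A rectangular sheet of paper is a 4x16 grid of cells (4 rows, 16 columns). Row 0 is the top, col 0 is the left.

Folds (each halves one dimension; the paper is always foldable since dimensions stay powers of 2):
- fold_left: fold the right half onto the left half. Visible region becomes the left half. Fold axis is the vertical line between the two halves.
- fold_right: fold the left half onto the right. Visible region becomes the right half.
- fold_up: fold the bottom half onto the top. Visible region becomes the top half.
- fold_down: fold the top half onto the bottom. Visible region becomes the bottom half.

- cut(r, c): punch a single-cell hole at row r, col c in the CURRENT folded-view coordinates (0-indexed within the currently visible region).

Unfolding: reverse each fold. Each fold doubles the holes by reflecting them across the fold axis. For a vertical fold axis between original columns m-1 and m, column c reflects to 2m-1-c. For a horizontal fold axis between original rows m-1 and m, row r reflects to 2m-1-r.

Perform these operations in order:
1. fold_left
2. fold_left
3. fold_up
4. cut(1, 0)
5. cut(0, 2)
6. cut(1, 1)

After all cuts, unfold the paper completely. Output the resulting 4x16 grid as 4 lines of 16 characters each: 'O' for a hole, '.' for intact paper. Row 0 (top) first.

Op 1 fold_left: fold axis v@8; visible region now rows[0,4) x cols[0,8) = 4x8
Op 2 fold_left: fold axis v@4; visible region now rows[0,4) x cols[0,4) = 4x4
Op 3 fold_up: fold axis h@2; visible region now rows[0,2) x cols[0,4) = 2x4
Op 4 cut(1, 0): punch at orig (1,0); cuts so far [(1, 0)]; region rows[0,2) x cols[0,4) = 2x4
Op 5 cut(0, 2): punch at orig (0,2); cuts so far [(0, 2), (1, 0)]; region rows[0,2) x cols[0,4) = 2x4
Op 6 cut(1, 1): punch at orig (1,1); cuts so far [(0, 2), (1, 0), (1, 1)]; region rows[0,2) x cols[0,4) = 2x4
Unfold 1 (reflect across h@2): 6 holes -> [(0, 2), (1, 0), (1, 1), (2, 0), (2, 1), (3, 2)]
Unfold 2 (reflect across v@4): 12 holes -> [(0, 2), (0, 5), (1, 0), (1, 1), (1, 6), (1, 7), (2, 0), (2, 1), (2, 6), (2, 7), (3, 2), (3, 5)]
Unfold 3 (reflect across v@8): 24 holes -> [(0, 2), (0, 5), (0, 10), (0, 13), (1, 0), (1, 1), (1, 6), (1, 7), (1, 8), (1, 9), (1, 14), (1, 15), (2, 0), (2, 1), (2, 6), (2, 7), (2, 8), (2, 9), (2, 14), (2, 15), (3, 2), (3, 5), (3, 10), (3, 13)]

Answer: ..O..O....O..O..
OO....OOOO....OO
OO....OOOO....OO
..O..O....O..O..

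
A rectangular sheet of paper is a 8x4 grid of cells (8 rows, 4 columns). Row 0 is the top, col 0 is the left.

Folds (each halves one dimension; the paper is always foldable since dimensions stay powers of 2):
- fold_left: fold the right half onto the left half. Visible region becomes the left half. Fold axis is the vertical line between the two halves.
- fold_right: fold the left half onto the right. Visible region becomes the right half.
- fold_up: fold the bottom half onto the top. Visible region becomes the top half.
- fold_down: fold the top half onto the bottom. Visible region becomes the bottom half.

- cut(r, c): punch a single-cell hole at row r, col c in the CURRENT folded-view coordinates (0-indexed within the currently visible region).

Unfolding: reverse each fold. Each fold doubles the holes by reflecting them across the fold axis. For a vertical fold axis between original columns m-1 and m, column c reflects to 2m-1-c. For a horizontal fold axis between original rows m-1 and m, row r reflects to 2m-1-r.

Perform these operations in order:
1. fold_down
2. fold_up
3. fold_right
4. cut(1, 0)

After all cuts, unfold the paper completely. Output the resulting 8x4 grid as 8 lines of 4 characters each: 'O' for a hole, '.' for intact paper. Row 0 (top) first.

Answer: ....
.OO.
.OO.
....
....
.OO.
.OO.
....

Derivation:
Op 1 fold_down: fold axis h@4; visible region now rows[4,8) x cols[0,4) = 4x4
Op 2 fold_up: fold axis h@6; visible region now rows[4,6) x cols[0,4) = 2x4
Op 3 fold_right: fold axis v@2; visible region now rows[4,6) x cols[2,4) = 2x2
Op 4 cut(1, 0): punch at orig (5,2); cuts so far [(5, 2)]; region rows[4,6) x cols[2,4) = 2x2
Unfold 1 (reflect across v@2): 2 holes -> [(5, 1), (5, 2)]
Unfold 2 (reflect across h@6): 4 holes -> [(5, 1), (5, 2), (6, 1), (6, 2)]
Unfold 3 (reflect across h@4): 8 holes -> [(1, 1), (1, 2), (2, 1), (2, 2), (5, 1), (5, 2), (6, 1), (6, 2)]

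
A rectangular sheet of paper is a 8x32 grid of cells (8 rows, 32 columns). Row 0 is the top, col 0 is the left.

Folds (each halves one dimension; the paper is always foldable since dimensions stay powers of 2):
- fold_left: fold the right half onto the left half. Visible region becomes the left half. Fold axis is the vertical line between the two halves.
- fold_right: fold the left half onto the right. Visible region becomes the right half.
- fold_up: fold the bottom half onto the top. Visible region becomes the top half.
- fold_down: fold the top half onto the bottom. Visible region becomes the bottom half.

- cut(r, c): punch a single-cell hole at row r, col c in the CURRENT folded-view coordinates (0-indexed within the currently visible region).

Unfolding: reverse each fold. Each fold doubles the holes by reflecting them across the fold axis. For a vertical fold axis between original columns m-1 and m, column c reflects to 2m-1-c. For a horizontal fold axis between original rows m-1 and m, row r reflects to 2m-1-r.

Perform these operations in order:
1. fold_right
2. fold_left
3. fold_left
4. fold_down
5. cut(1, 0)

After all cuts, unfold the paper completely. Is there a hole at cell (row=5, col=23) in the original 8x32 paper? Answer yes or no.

Answer: yes

Derivation:
Op 1 fold_right: fold axis v@16; visible region now rows[0,8) x cols[16,32) = 8x16
Op 2 fold_left: fold axis v@24; visible region now rows[0,8) x cols[16,24) = 8x8
Op 3 fold_left: fold axis v@20; visible region now rows[0,8) x cols[16,20) = 8x4
Op 4 fold_down: fold axis h@4; visible region now rows[4,8) x cols[16,20) = 4x4
Op 5 cut(1, 0): punch at orig (5,16); cuts so far [(5, 16)]; region rows[4,8) x cols[16,20) = 4x4
Unfold 1 (reflect across h@4): 2 holes -> [(2, 16), (5, 16)]
Unfold 2 (reflect across v@20): 4 holes -> [(2, 16), (2, 23), (5, 16), (5, 23)]
Unfold 3 (reflect across v@24): 8 holes -> [(2, 16), (2, 23), (2, 24), (2, 31), (5, 16), (5, 23), (5, 24), (5, 31)]
Unfold 4 (reflect across v@16): 16 holes -> [(2, 0), (2, 7), (2, 8), (2, 15), (2, 16), (2, 23), (2, 24), (2, 31), (5, 0), (5, 7), (5, 8), (5, 15), (5, 16), (5, 23), (5, 24), (5, 31)]
Holes: [(2, 0), (2, 7), (2, 8), (2, 15), (2, 16), (2, 23), (2, 24), (2, 31), (5, 0), (5, 7), (5, 8), (5, 15), (5, 16), (5, 23), (5, 24), (5, 31)]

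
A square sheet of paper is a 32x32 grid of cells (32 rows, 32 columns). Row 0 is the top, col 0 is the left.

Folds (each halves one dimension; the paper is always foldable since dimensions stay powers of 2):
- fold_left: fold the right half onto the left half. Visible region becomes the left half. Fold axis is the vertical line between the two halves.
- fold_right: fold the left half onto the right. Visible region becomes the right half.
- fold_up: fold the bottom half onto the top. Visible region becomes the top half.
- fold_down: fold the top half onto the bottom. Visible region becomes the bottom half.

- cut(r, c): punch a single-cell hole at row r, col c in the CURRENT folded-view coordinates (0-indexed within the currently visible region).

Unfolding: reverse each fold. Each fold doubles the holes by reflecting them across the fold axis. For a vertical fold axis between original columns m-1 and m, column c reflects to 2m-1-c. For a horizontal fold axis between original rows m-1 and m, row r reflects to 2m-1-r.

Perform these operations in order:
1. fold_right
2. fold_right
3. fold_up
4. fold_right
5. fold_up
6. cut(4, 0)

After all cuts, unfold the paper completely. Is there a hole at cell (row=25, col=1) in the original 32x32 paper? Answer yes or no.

Answer: no

Derivation:
Op 1 fold_right: fold axis v@16; visible region now rows[0,32) x cols[16,32) = 32x16
Op 2 fold_right: fold axis v@24; visible region now rows[0,32) x cols[24,32) = 32x8
Op 3 fold_up: fold axis h@16; visible region now rows[0,16) x cols[24,32) = 16x8
Op 4 fold_right: fold axis v@28; visible region now rows[0,16) x cols[28,32) = 16x4
Op 5 fold_up: fold axis h@8; visible region now rows[0,8) x cols[28,32) = 8x4
Op 6 cut(4, 0): punch at orig (4,28); cuts so far [(4, 28)]; region rows[0,8) x cols[28,32) = 8x4
Unfold 1 (reflect across h@8): 2 holes -> [(4, 28), (11, 28)]
Unfold 2 (reflect across v@28): 4 holes -> [(4, 27), (4, 28), (11, 27), (11, 28)]
Unfold 3 (reflect across h@16): 8 holes -> [(4, 27), (4, 28), (11, 27), (11, 28), (20, 27), (20, 28), (27, 27), (27, 28)]
Unfold 4 (reflect across v@24): 16 holes -> [(4, 19), (4, 20), (4, 27), (4, 28), (11, 19), (11, 20), (11, 27), (11, 28), (20, 19), (20, 20), (20, 27), (20, 28), (27, 19), (27, 20), (27, 27), (27, 28)]
Unfold 5 (reflect across v@16): 32 holes -> [(4, 3), (4, 4), (4, 11), (4, 12), (4, 19), (4, 20), (4, 27), (4, 28), (11, 3), (11, 4), (11, 11), (11, 12), (11, 19), (11, 20), (11, 27), (11, 28), (20, 3), (20, 4), (20, 11), (20, 12), (20, 19), (20, 20), (20, 27), (20, 28), (27, 3), (27, 4), (27, 11), (27, 12), (27, 19), (27, 20), (27, 27), (27, 28)]
Holes: [(4, 3), (4, 4), (4, 11), (4, 12), (4, 19), (4, 20), (4, 27), (4, 28), (11, 3), (11, 4), (11, 11), (11, 12), (11, 19), (11, 20), (11, 27), (11, 28), (20, 3), (20, 4), (20, 11), (20, 12), (20, 19), (20, 20), (20, 27), (20, 28), (27, 3), (27, 4), (27, 11), (27, 12), (27, 19), (27, 20), (27, 27), (27, 28)]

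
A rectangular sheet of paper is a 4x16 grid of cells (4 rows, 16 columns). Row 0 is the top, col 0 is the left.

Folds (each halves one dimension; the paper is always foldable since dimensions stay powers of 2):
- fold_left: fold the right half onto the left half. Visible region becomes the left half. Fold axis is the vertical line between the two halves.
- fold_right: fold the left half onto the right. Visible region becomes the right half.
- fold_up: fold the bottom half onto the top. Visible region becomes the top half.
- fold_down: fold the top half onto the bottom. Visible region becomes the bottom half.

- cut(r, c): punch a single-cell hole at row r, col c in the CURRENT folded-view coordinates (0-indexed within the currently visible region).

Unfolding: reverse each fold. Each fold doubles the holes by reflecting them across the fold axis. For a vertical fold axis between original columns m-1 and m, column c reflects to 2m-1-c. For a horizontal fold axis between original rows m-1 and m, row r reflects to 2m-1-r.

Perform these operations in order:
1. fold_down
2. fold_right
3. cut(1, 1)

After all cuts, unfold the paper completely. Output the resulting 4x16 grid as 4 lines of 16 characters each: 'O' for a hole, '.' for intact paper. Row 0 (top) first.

Op 1 fold_down: fold axis h@2; visible region now rows[2,4) x cols[0,16) = 2x16
Op 2 fold_right: fold axis v@8; visible region now rows[2,4) x cols[8,16) = 2x8
Op 3 cut(1, 1): punch at orig (3,9); cuts so far [(3, 9)]; region rows[2,4) x cols[8,16) = 2x8
Unfold 1 (reflect across v@8): 2 holes -> [(3, 6), (3, 9)]
Unfold 2 (reflect across h@2): 4 holes -> [(0, 6), (0, 9), (3, 6), (3, 9)]

Answer: ......O..O......
................
................
......O..O......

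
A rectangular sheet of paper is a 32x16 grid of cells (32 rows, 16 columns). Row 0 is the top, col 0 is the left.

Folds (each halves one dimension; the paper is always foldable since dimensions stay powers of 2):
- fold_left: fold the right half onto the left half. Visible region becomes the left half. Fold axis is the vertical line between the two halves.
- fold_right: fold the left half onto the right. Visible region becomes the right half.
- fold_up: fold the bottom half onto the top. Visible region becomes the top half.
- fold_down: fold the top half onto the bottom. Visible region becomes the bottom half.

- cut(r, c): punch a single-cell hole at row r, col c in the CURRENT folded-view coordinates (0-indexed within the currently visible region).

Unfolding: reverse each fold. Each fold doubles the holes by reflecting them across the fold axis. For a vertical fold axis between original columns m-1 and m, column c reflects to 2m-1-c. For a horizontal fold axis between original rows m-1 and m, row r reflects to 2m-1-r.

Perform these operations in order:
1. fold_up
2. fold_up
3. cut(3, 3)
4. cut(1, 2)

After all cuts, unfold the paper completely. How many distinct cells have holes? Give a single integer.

Answer: 8

Derivation:
Op 1 fold_up: fold axis h@16; visible region now rows[0,16) x cols[0,16) = 16x16
Op 2 fold_up: fold axis h@8; visible region now rows[0,8) x cols[0,16) = 8x16
Op 3 cut(3, 3): punch at orig (3,3); cuts so far [(3, 3)]; region rows[0,8) x cols[0,16) = 8x16
Op 4 cut(1, 2): punch at orig (1,2); cuts so far [(1, 2), (3, 3)]; region rows[0,8) x cols[0,16) = 8x16
Unfold 1 (reflect across h@8): 4 holes -> [(1, 2), (3, 3), (12, 3), (14, 2)]
Unfold 2 (reflect across h@16): 8 holes -> [(1, 2), (3, 3), (12, 3), (14, 2), (17, 2), (19, 3), (28, 3), (30, 2)]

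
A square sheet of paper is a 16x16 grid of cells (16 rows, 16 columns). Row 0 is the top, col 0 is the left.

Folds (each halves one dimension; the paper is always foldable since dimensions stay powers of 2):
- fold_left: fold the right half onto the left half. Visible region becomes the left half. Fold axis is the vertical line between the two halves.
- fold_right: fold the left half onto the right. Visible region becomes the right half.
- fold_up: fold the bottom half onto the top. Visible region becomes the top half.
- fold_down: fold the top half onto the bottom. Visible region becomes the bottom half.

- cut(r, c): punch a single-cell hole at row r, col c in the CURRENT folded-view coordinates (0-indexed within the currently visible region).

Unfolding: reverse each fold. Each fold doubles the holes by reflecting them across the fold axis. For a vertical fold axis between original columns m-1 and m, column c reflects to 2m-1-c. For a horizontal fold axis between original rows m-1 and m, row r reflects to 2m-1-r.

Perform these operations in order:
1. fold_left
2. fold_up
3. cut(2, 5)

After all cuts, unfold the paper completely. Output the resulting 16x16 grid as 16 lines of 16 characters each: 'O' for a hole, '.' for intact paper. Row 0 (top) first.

Answer: ................
................
.....O....O.....
................
................
................
................
................
................
................
................
................
................
.....O....O.....
................
................

Derivation:
Op 1 fold_left: fold axis v@8; visible region now rows[0,16) x cols[0,8) = 16x8
Op 2 fold_up: fold axis h@8; visible region now rows[0,8) x cols[0,8) = 8x8
Op 3 cut(2, 5): punch at orig (2,5); cuts so far [(2, 5)]; region rows[0,8) x cols[0,8) = 8x8
Unfold 1 (reflect across h@8): 2 holes -> [(2, 5), (13, 5)]
Unfold 2 (reflect across v@8): 4 holes -> [(2, 5), (2, 10), (13, 5), (13, 10)]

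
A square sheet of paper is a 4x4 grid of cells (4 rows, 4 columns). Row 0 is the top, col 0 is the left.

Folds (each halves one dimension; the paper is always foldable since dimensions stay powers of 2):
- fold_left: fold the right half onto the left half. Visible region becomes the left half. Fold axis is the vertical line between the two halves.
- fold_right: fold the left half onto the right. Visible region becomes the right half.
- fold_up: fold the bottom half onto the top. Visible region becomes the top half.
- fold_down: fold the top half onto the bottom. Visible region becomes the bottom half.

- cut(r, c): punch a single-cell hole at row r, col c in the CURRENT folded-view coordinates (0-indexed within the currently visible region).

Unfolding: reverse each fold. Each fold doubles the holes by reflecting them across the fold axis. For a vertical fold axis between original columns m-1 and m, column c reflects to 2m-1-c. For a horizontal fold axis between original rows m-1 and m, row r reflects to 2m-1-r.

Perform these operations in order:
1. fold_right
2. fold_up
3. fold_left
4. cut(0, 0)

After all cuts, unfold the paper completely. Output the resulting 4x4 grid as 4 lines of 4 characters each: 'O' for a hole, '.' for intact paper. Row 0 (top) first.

Answer: OOOO
....
....
OOOO

Derivation:
Op 1 fold_right: fold axis v@2; visible region now rows[0,4) x cols[2,4) = 4x2
Op 2 fold_up: fold axis h@2; visible region now rows[0,2) x cols[2,4) = 2x2
Op 3 fold_left: fold axis v@3; visible region now rows[0,2) x cols[2,3) = 2x1
Op 4 cut(0, 0): punch at orig (0,2); cuts so far [(0, 2)]; region rows[0,2) x cols[2,3) = 2x1
Unfold 1 (reflect across v@3): 2 holes -> [(0, 2), (0, 3)]
Unfold 2 (reflect across h@2): 4 holes -> [(0, 2), (0, 3), (3, 2), (3, 3)]
Unfold 3 (reflect across v@2): 8 holes -> [(0, 0), (0, 1), (0, 2), (0, 3), (3, 0), (3, 1), (3, 2), (3, 3)]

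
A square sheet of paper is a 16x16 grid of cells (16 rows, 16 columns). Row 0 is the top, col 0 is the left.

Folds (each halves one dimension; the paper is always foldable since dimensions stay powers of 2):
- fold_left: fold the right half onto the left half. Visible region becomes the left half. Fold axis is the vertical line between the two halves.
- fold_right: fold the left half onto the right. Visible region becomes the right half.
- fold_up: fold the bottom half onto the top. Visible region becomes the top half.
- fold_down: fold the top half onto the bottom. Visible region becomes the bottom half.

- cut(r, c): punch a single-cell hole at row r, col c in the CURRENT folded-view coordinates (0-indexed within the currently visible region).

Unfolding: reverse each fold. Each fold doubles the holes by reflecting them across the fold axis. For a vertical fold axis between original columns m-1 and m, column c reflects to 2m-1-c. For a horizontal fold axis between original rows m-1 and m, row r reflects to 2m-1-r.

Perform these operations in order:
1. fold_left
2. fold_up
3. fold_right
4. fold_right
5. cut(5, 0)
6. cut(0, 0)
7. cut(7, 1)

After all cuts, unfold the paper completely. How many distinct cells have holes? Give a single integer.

Op 1 fold_left: fold axis v@8; visible region now rows[0,16) x cols[0,8) = 16x8
Op 2 fold_up: fold axis h@8; visible region now rows[0,8) x cols[0,8) = 8x8
Op 3 fold_right: fold axis v@4; visible region now rows[0,8) x cols[4,8) = 8x4
Op 4 fold_right: fold axis v@6; visible region now rows[0,8) x cols[6,8) = 8x2
Op 5 cut(5, 0): punch at orig (5,6); cuts so far [(5, 6)]; region rows[0,8) x cols[6,8) = 8x2
Op 6 cut(0, 0): punch at orig (0,6); cuts so far [(0, 6), (5, 6)]; region rows[0,8) x cols[6,8) = 8x2
Op 7 cut(7, 1): punch at orig (7,7); cuts so far [(0, 6), (5, 6), (7, 7)]; region rows[0,8) x cols[6,8) = 8x2
Unfold 1 (reflect across v@6): 6 holes -> [(0, 5), (0, 6), (5, 5), (5, 6), (7, 4), (7, 7)]
Unfold 2 (reflect across v@4): 12 holes -> [(0, 1), (0, 2), (0, 5), (0, 6), (5, 1), (5, 2), (5, 5), (5, 6), (7, 0), (7, 3), (7, 4), (7, 7)]
Unfold 3 (reflect across h@8): 24 holes -> [(0, 1), (0, 2), (0, 5), (0, 6), (5, 1), (5, 2), (5, 5), (5, 6), (7, 0), (7, 3), (7, 4), (7, 7), (8, 0), (8, 3), (8, 4), (8, 7), (10, 1), (10, 2), (10, 5), (10, 6), (15, 1), (15, 2), (15, 5), (15, 6)]
Unfold 4 (reflect across v@8): 48 holes -> [(0, 1), (0, 2), (0, 5), (0, 6), (0, 9), (0, 10), (0, 13), (0, 14), (5, 1), (5, 2), (5, 5), (5, 6), (5, 9), (5, 10), (5, 13), (5, 14), (7, 0), (7, 3), (7, 4), (7, 7), (7, 8), (7, 11), (7, 12), (7, 15), (8, 0), (8, 3), (8, 4), (8, 7), (8, 8), (8, 11), (8, 12), (8, 15), (10, 1), (10, 2), (10, 5), (10, 6), (10, 9), (10, 10), (10, 13), (10, 14), (15, 1), (15, 2), (15, 5), (15, 6), (15, 9), (15, 10), (15, 13), (15, 14)]

Answer: 48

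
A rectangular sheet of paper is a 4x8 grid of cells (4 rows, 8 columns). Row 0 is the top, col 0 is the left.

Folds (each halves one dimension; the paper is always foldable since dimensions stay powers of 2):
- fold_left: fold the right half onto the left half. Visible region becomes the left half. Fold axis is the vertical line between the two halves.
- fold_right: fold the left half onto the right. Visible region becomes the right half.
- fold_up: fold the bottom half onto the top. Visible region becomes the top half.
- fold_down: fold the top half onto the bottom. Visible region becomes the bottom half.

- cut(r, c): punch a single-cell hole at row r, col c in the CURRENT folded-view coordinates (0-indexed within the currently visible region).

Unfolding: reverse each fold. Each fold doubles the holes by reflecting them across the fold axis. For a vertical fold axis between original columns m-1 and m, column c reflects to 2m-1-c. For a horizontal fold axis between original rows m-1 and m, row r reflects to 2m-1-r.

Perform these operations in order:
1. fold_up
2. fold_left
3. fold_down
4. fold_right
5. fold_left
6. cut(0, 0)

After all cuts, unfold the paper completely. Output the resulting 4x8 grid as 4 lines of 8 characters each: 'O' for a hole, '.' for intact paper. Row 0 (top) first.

Answer: OOOOOOOO
OOOOOOOO
OOOOOOOO
OOOOOOOO

Derivation:
Op 1 fold_up: fold axis h@2; visible region now rows[0,2) x cols[0,8) = 2x8
Op 2 fold_left: fold axis v@4; visible region now rows[0,2) x cols[0,4) = 2x4
Op 3 fold_down: fold axis h@1; visible region now rows[1,2) x cols[0,4) = 1x4
Op 4 fold_right: fold axis v@2; visible region now rows[1,2) x cols[2,4) = 1x2
Op 5 fold_left: fold axis v@3; visible region now rows[1,2) x cols[2,3) = 1x1
Op 6 cut(0, 0): punch at orig (1,2); cuts so far [(1, 2)]; region rows[1,2) x cols[2,3) = 1x1
Unfold 1 (reflect across v@3): 2 holes -> [(1, 2), (1, 3)]
Unfold 2 (reflect across v@2): 4 holes -> [(1, 0), (1, 1), (1, 2), (1, 3)]
Unfold 3 (reflect across h@1): 8 holes -> [(0, 0), (0, 1), (0, 2), (0, 3), (1, 0), (1, 1), (1, 2), (1, 3)]
Unfold 4 (reflect across v@4): 16 holes -> [(0, 0), (0, 1), (0, 2), (0, 3), (0, 4), (0, 5), (0, 6), (0, 7), (1, 0), (1, 1), (1, 2), (1, 3), (1, 4), (1, 5), (1, 6), (1, 7)]
Unfold 5 (reflect across h@2): 32 holes -> [(0, 0), (0, 1), (0, 2), (0, 3), (0, 4), (0, 5), (0, 6), (0, 7), (1, 0), (1, 1), (1, 2), (1, 3), (1, 4), (1, 5), (1, 6), (1, 7), (2, 0), (2, 1), (2, 2), (2, 3), (2, 4), (2, 5), (2, 6), (2, 7), (3, 0), (3, 1), (3, 2), (3, 3), (3, 4), (3, 5), (3, 6), (3, 7)]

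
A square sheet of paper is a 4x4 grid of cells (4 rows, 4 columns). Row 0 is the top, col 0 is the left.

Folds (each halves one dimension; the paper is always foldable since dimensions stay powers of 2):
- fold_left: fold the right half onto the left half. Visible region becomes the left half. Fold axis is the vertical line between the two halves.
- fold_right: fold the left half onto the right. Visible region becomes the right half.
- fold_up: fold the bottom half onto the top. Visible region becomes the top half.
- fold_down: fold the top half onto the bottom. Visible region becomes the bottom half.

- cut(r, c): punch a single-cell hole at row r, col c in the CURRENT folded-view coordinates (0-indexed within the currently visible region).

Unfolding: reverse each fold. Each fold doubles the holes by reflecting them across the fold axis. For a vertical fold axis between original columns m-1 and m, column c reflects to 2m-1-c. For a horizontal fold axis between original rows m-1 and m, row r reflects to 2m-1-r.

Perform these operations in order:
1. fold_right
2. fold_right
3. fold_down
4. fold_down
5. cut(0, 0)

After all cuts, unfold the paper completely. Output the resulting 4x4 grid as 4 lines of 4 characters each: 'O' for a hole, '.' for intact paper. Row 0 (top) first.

Answer: OOOO
OOOO
OOOO
OOOO

Derivation:
Op 1 fold_right: fold axis v@2; visible region now rows[0,4) x cols[2,4) = 4x2
Op 2 fold_right: fold axis v@3; visible region now rows[0,4) x cols[3,4) = 4x1
Op 3 fold_down: fold axis h@2; visible region now rows[2,4) x cols[3,4) = 2x1
Op 4 fold_down: fold axis h@3; visible region now rows[3,4) x cols[3,4) = 1x1
Op 5 cut(0, 0): punch at orig (3,3); cuts so far [(3, 3)]; region rows[3,4) x cols[3,4) = 1x1
Unfold 1 (reflect across h@3): 2 holes -> [(2, 3), (3, 3)]
Unfold 2 (reflect across h@2): 4 holes -> [(0, 3), (1, 3), (2, 3), (3, 3)]
Unfold 3 (reflect across v@3): 8 holes -> [(0, 2), (0, 3), (1, 2), (1, 3), (2, 2), (2, 3), (3, 2), (3, 3)]
Unfold 4 (reflect across v@2): 16 holes -> [(0, 0), (0, 1), (0, 2), (0, 3), (1, 0), (1, 1), (1, 2), (1, 3), (2, 0), (2, 1), (2, 2), (2, 3), (3, 0), (3, 1), (3, 2), (3, 3)]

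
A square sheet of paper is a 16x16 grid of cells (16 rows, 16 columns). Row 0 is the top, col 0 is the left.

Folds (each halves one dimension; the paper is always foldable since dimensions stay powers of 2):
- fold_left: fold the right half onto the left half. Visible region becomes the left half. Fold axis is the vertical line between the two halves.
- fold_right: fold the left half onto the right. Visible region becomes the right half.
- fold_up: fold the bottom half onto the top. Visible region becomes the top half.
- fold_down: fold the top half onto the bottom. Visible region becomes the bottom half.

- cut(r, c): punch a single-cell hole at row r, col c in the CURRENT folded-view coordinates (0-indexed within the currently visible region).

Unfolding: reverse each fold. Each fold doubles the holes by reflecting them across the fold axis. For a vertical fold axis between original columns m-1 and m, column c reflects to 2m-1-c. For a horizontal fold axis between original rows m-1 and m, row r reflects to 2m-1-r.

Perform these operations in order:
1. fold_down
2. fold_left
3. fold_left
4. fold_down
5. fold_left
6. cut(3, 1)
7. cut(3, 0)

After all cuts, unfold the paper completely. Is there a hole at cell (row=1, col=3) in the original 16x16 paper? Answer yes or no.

Op 1 fold_down: fold axis h@8; visible region now rows[8,16) x cols[0,16) = 8x16
Op 2 fold_left: fold axis v@8; visible region now rows[8,16) x cols[0,8) = 8x8
Op 3 fold_left: fold axis v@4; visible region now rows[8,16) x cols[0,4) = 8x4
Op 4 fold_down: fold axis h@12; visible region now rows[12,16) x cols[0,4) = 4x4
Op 5 fold_left: fold axis v@2; visible region now rows[12,16) x cols[0,2) = 4x2
Op 6 cut(3, 1): punch at orig (15,1); cuts so far [(15, 1)]; region rows[12,16) x cols[0,2) = 4x2
Op 7 cut(3, 0): punch at orig (15,0); cuts so far [(15, 0), (15, 1)]; region rows[12,16) x cols[0,2) = 4x2
Unfold 1 (reflect across v@2): 4 holes -> [(15, 0), (15, 1), (15, 2), (15, 3)]
Unfold 2 (reflect across h@12): 8 holes -> [(8, 0), (8, 1), (8, 2), (8, 3), (15, 0), (15, 1), (15, 2), (15, 3)]
Unfold 3 (reflect across v@4): 16 holes -> [(8, 0), (8, 1), (8, 2), (8, 3), (8, 4), (8, 5), (8, 6), (8, 7), (15, 0), (15, 1), (15, 2), (15, 3), (15, 4), (15, 5), (15, 6), (15, 7)]
Unfold 4 (reflect across v@8): 32 holes -> [(8, 0), (8, 1), (8, 2), (8, 3), (8, 4), (8, 5), (8, 6), (8, 7), (8, 8), (8, 9), (8, 10), (8, 11), (8, 12), (8, 13), (8, 14), (8, 15), (15, 0), (15, 1), (15, 2), (15, 3), (15, 4), (15, 5), (15, 6), (15, 7), (15, 8), (15, 9), (15, 10), (15, 11), (15, 12), (15, 13), (15, 14), (15, 15)]
Unfold 5 (reflect across h@8): 64 holes -> [(0, 0), (0, 1), (0, 2), (0, 3), (0, 4), (0, 5), (0, 6), (0, 7), (0, 8), (0, 9), (0, 10), (0, 11), (0, 12), (0, 13), (0, 14), (0, 15), (7, 0), (7, 1), (7, 2), (7, 3), (7, 4), (7, 5), (7, 6), (7, 7), (7, 8), (7, 9), (7, 10), (7, 11), (7, 12), (7, 13), (7, 14), (7, 15), (8, 0), (8, 1), (8, 2), (8, 3), (8, 4), (8, 5), (8, 6), (8, 7), (8, 8), (8, 9), (8, 10), (8, 11), (8, 12), (8, 13), (8, 14), (8, 15), (15, 0), (15, 1), (15, 2), (15, 3), (15, 4), (15, 5), (15, 6), (15, 7), (15, 8), (15, 9), (15, 10), (15, 11), (15, 12), (15, 13), (15, 14), (15, 15)]
Holes: [(0, 0), (0, 1), (0, 2), (0, 3), (0, 4), (0, 5), (0, 6), (0, 7), (0, 8), (0, 9), (0, 10), (0, 11), (0, 12), (0, 13), (0, 14), (0, 15), (7, 0), (7, 1), (7, 2), (7, 3), (7, 4), (7, 5), (7, 6), (7, 7), (7, 8), (7, 9), (7, 10), (7, 11), (7, 12), (7, 13), (7, 14), (7, 15), (8, 0), (8, 1), (8, 2), (8, 3), (8, 4), (8, 5), (8, 6), (8, 7), (8, 8), (8, 9), (8, 10), (8, 11), (8, 12), (8, 13), (8, 14), (8, 15), (15, 0), (15, 1), (15, 2), (15, 3), (15, 4), (15, 5), (15, 6), (15, 7), (15, 8), (15, 9), (15, 10), (15, 11), (15, 12), (15, 13), (15, 14), (15, 15)]

Answer: no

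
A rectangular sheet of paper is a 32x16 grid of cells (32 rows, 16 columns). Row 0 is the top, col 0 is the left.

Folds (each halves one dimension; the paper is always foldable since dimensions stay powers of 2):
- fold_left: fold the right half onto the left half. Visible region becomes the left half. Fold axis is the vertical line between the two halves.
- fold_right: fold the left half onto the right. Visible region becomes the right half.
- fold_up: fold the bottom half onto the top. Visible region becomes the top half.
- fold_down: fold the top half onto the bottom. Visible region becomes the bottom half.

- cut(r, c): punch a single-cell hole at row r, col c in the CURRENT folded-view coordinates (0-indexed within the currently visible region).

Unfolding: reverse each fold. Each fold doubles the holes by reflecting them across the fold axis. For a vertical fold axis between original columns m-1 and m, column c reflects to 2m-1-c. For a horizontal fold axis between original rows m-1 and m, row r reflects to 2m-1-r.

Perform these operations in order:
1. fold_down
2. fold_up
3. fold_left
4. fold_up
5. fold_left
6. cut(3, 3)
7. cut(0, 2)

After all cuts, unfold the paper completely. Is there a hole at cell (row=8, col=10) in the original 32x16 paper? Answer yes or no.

Answer: yes

Derivation:
Op 1 fold_down: fold axis h@16; visible region now rows[16,32) x cols[0,16) = 16x16
Op 2 fold_up: fold axis h@24; visible region now rows[16,24) x cols[0,16) = 8x16
Op 3 fold_left: fold axis v@8; visible region now rows[16,24) x cols[0,8) = 8x8
Op 4 fold_up: fold axis h@20; visible region now rows[16,20) x cols[0,8) = 4x8
Op 5 fold_left: fold axis v@4; visible region now rows[16,20) x cols[0,4) = 4x4
Op 6 cut(3, 3): punch at orig (19,3); cuts so far [(19, 3)]; region rows[16,20) x cols[0,4) = 4x4
Op 7 cut(0, 2): punch at orig (16,2); cuts so far [(16, 2), (19, 3)]; region rows[16,20) x cols[0,4) = 4x4
Unfold 1 (reflect across v@4): 4 holes -> [(16, 2), (16, 5), (19, 3), (19, 4)]
Unfold 2 (reflect across h@20): 8 holes -> [(16, 2), (16, 5), (19, 3), (19, 4), (20, 3), (20, 4), (23, 2), (23, 5)]
Unfold 3 (reflect across v@8): 16 holes -> [(16, 2), (16, 5), (16, 10), (16, 13), (19, 3), (19, 4), (19, 11), (19, 12), (20, 3), (20, 4), (20, 11), (20, 12), (23, 2), (23, 5), (23, 10), (23, 13)]
Unfold 4 (reflect across h@24): 32 holes -> [(16, 2), (16, 5), (16, 10), (16, 13), (19, 3), (19, 4), (19, 11), (19, 12), (20, 3), (20, 4), (20, 11), (20, 12), (23, 2), (23, 5), (23, 10), (23, 13), (24, 2), (24, 5), (24, 10), (24, 13), (27, 3), (27, 4), (27, 11), (27, 12), (28, 3), (28, 4), (28, 11), (28, 12), (31, 2), (31, 5), (31, 10), (31, 13)]
Unfold 5 (reflect across h@16): 64 holes -> [(0, 2), (0, 5), (0, 10), (0, 13), (3, 3), (3, 4), (3, 11), (3, 12), (4, 3), (4, 4), (4, 11), (4, 12), (7, 2), (7, 5), (7, 10), (7, 13), (8, 2), (8, 5), (8, 10), (8, 13), (11, 3), (11, 4), (11, 11), (11, 12), (12, 3), (12, 4), (12, 11), (12, 12), (15, 2), (15, 5), (15, 10), (15, 13), (16, 2), (16, 5), (16, 10), (16, 13), (19, 3), (19, 4), (19, 11), (19, 12), (20, 3), (20, 4), (20, 11), (20, 12), (23, 2), (23, 5), (23, 10), (23, 13), (24, 2), (24, 5), (24, 10), (24, 13), (27, 3), (27, 4), (27, 11), (27, 12), (28, 3), (28, 4), (28, 11), (28, 12), (31, 2), (31, 5), (31, 10), (31, 13)]
Holes: [(0, 2), (0, 5), (0, 10), (0, 13), (3, 3), (3, 4), (3, 11), (3, 12), (4, 3), (4, 4), (4, 11), (4, 12), (7, 2), (7, 5), (7, 10), (7, 13), (8, 2), (8, 5), (8, 10), (8, 13), (11, 3), (11, 4), (11, 11), (11, 12), (12, 3), (12, 4), (12, 11), (12, 12), (15, 2), (15, 5), (15, 10), (15, 13), (16, 2), (16, 5), (16, 10), (16, 13), (19, 3), (19, 4), (19, 11), (19, 12), (20, 3), (20, 4), (20, 11), (20, 12), (23, 2), (23, 5), (23, 10), (23, 13), (24, 2), (24, 5), (24, 10), (24, 13), (27, 3), (27, 4), (27, 11), (27, 12), (28, 3), (28, 4), (28, 11), (28, 12), (31, 2), (31, 5), (31, 10), (31, 13)]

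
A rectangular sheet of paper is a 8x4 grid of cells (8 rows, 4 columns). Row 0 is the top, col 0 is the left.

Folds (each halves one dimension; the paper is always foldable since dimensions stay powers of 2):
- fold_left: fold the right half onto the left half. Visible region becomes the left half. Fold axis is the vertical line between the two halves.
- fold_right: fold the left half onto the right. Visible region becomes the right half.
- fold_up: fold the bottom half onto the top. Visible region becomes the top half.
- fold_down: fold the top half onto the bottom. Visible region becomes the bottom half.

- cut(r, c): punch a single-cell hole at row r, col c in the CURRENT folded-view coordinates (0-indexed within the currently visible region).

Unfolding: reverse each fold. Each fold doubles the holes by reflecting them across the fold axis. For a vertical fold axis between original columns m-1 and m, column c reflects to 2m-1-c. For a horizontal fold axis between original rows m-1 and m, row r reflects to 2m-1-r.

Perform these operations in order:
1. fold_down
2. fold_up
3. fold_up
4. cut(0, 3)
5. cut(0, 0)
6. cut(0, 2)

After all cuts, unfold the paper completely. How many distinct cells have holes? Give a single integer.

Op 1 fold_down: fold axis h@4; visible region now rows[4,8) x cols[0,4) = 4x4
Op 2 fold_up: fold axis h@6; visible region now rows[4,6) x cols[0,4) = 2x4
Op 3 fold_up: fold axis h@5; visible region now rows[4,5) x cols[0,4) = 1x4
Op 4 cut(0, 3): punch at orig (4,3); cuts so far [(4, 3)]; region rows[4,5) x cols[0,4) = 1x4
Op 5 cut(0, 0): punch at orig (4,0); cuts so far [(4, 0), (4, 3)]; region rows[4,5) x cols[0,4) = 1x4
Op 6 cut(0, 2): punch at orig (4,2); cuts so far [(4, 0), (4, 2), (4, 3)]; region rows[4,5) x cols[0,4) = 1x4
Unfold 1 (reflect across h@5): 6 holes -> [(4, 0), (4, 2), (4, 3), (5, 0), (5, 2), (5, 3)]
Unfold 2 (reflect across h@6): 12 holes -> [(4, 0), (4, 2), (4, 3), (5, 0), (5, 2), (5, 3), (6, 0), (6, 2), (6, 3), (7, 0), (7, 2), (7, 3)]
Unfold 3 (reflect across h@4): 24 holes -> [(0, 0), (0, 2), (0, 3), (1, 0), (1, 2), (1, 3), (2, 0), (2, 2), (2, 3), (3, 0), (3, 2), (3, 3), (4, 0), (4, 2), (4, 3), (5, 0), (5, 2), (5, 3), (6, 0), (6, 2), (6, 3), (7, 0), (7, 2), (7, 3)]

Answer: 24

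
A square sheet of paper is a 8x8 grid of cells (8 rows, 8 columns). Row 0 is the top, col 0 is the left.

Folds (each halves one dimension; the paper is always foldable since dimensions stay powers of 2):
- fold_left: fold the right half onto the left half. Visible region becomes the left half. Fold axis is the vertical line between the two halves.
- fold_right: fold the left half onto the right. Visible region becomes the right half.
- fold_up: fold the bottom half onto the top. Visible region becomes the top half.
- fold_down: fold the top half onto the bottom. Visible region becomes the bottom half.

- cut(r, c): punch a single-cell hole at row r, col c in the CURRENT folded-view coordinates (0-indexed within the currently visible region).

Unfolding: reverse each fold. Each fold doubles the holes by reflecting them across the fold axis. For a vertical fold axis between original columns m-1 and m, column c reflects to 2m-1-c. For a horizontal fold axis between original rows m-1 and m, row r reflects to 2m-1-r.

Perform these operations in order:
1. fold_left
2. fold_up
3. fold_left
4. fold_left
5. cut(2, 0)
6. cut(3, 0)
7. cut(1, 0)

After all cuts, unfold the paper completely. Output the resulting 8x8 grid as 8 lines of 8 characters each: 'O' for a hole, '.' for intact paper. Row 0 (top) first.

Op 1 fold_left: fold axis v@4; visible region now rows[0,8) x cols[0,4) = 8x4
Op 2 fold_up: fold axis h@4; visible region now rows[0,4) x cols[0,4) = 4x4
Op 3 fold_left: fold axis v@2; visible region now rows[0,4) x cols[0,2) = 4x2
Op 4 fold_left: fold axis v@1; visible region now rows[0,4) x cols[0,1) = 4x1
Op 5 cut(2, 0): punch at orig (2,0); cuts so far [(2, 0)]; region rows[0,4) x cols[0,1) = 4x1
Op 6 cut(3, 0): punch at orig (3,0); cuts so far [(2, 0), (3, 0)]; region rows[0,4) x cols[0,1) = 4x1
Op 7 cut(1, 0): punch at orig (1,0); cuts so far [(1, 0), (2, 0), (3, 0)]; region rows[0,4) x cols[0,1) = 4x1
Unfold 1 (reflect across v@1): 6 holes -> [(1, 0), (1, 1), (2, 0), (2, 1), (3, 0), (3, 1)]
Unfold 2 (reflect across v@2): 12 holes -> [(1, 0), (1, 1), (1, 2), (1, 3), (2, 0), (2, 1), (2, 2), (2, 3), (3, 0), (3, 1), (3, 2), (3, 3)]
Unfold 3 (reflect across h@4): 24 holes -> [(1, 0), (1, 1), (1, 2), (1, 3), (2, 0), (2, 1), (2, 2), (2, 3), (3, 0), (3, 1), (3, 2), (3, 3), (4, 0), (4, 1), (4, 2), (4, 3), (5, 0), (5, 1), (5, 2), (5, 3), (6, 0), (6, 1), (6, 2), (6, 3)]
Unfold 4 (reflect across v@4): 48 holes -> [(1, 0), (1, 1), (1, 2), (1, 3), (1, 4), (1, 5), (1, 6), (1, 7), (2, 0), (2, 1), (2, 2), (2, 3), (2, 4), (2, 5), (2, 6), (2, 7), (3, 0), (3, 1), (3, 2), (3, 3), (3, 4), (3, 5), (3, 6), (3, 7), (4, 0), (4, 1), (4, 2), (4, 3), (4, 4), (4, 5), (4, 6), (4, 7), (5, 0), (5, 1), (5, 2), (5, 3), (5, 4), (5, 5), (5, 6), (5, 7), (6, 0), (6, 1), (6, 2), (6, 3), (6, 4), (6, 5), (6, 6), (6, 7)]

Answer: ........
OOOOOOOO
OOOOOOOO
OOOOOOOO
OOOOOOOO
OOOOOOOO
OOOOOOOO
........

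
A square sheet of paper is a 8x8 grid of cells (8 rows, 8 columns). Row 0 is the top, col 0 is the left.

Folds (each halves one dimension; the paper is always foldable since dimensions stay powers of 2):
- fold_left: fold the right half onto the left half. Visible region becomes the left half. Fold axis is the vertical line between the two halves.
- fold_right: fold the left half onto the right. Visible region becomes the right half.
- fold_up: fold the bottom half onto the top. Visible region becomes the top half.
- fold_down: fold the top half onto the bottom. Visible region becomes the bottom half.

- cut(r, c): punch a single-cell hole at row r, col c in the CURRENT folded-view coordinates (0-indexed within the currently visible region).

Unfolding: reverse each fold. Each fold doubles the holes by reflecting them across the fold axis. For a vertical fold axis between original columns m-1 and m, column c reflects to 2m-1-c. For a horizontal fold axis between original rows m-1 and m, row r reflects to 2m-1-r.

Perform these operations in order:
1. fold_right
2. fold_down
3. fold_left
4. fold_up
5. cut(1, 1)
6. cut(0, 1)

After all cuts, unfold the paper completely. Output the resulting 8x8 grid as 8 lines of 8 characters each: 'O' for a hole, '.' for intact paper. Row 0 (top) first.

Answer: .OO..OO.
.OO..OO.
.OO..OO.
.OO..OO.
.OO..OO.
.OO..OO.
.OO..OO.
.OO..OO.

Derivation:
Op 1 fold_right: fold axis v@4; visible region now rows[0,8) x cols[4,8) = 8x4
Op 2 fold_down: fold axis h@4; visible region now rows[4,8) x cols[4,8) = 4x4
Op 3 fold_left: fold axis v@6; visible region now rows[4,8) x cols[4,6) = 4x2
Op 4 fold_up: fold axis h@6; visible region now rows[4,6) x cols[4,6) = 2x2
Op 5 cut(1, 1): punch at orig (5,5); cuts so far [(5, 5)]; region rows[4,6) x cols[4,6) = 2x2
Op 6 cut(0, 1): punch at orig (4,5); cuts so far [(4, 5), (5, 5)]; region rows[4,6) x cols[4,6) = 2x2
Unfold 1 (reflect across h@6): 4 holes -> [(4, 5), (5, 5), (6, 5), (7, 5)]
Unfold 2 (reflect across v@6): 8 holes -> [(4, 5), (4, 6), (5, 5), (5, 6), (6, 5), (6, 6), (7, 5), (7, 6)]
Unfold 3 (reflect across h@4): 16 holes -> [(0, 5), (0, 6), (1, 5), (1, 6), (2, 5), (2, 6), (3, 5), (3, 6), (4, 5), (4, 6), (5, 5), (5, 6), (6, 5), (6, 6), (7, 5), (7, 6)]
Unfold 4 (reflect across v@4): 32 holes -> [(0, 1), (0, 2), (0, 5), (0, 6), (1, 1), (1, 2), (1, 5), (1, 6), (2, 1), (2, 2), (2, 5), (2, 6), (3, 1), (3, 2), (3, 5), (3, 6), (4, 1), (4, 2), (4, 5), (4, 6), (5, 1), (5, 2), (5, 5), (5, 6), (6, 1), (6, 2), (6, 5), (6, 6), (7, 1), (7, 2), (7, 5), (7, 6)]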